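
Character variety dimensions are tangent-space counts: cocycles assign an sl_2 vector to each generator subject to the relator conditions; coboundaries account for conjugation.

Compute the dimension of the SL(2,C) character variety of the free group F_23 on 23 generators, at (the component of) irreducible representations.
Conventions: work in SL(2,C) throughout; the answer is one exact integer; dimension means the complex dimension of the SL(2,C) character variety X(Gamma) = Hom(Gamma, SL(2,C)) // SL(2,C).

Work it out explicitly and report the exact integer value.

The free group F_23: 23 generators, no relators.
A cocycle picks one sl_2 vector per generator freely, giving dim Z^1 = 3*23 = 69.
Irreducibility makes the coboundary map sl_2 -> Z^1 injective (trivial centralizer), so dim B^1 = 3.
dim X = dim H^1 = dim Z^1 - dim B^1 = 69 - 3 = 66.

66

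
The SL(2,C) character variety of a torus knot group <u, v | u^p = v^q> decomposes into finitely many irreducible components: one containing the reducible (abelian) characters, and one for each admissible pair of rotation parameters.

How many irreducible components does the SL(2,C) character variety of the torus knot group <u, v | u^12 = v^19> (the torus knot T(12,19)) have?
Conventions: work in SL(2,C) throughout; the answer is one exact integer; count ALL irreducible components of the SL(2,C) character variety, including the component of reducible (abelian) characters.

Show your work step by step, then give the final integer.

Gamma = < u, v | u^12 = v^19 > (torus knot T(12,19)); the central element u^12 = v^19 acts as +I or -I in any irreducible SL(2,C) representation.
So on each irreducible component the traces are pinned: tr(u) = 2*cos(pi*alpha/12) with 1 <= alpha <= 11, tr(v) = 2*cos(pi*beta/19) with 1 <= beta <= 18.
Consistency of u^12 = (-1)^alpha I with v^19 = (-1)^beta I forces alpha = beta (mod 2).
count pairs: odd alpha (6 choices) x odd beta (9), plus even alpha (5) x even beta (9): 6*9 + 5*9 = 99.
Total: 99 irreducible-character components + 1 reducible (abelian) component = 100.

100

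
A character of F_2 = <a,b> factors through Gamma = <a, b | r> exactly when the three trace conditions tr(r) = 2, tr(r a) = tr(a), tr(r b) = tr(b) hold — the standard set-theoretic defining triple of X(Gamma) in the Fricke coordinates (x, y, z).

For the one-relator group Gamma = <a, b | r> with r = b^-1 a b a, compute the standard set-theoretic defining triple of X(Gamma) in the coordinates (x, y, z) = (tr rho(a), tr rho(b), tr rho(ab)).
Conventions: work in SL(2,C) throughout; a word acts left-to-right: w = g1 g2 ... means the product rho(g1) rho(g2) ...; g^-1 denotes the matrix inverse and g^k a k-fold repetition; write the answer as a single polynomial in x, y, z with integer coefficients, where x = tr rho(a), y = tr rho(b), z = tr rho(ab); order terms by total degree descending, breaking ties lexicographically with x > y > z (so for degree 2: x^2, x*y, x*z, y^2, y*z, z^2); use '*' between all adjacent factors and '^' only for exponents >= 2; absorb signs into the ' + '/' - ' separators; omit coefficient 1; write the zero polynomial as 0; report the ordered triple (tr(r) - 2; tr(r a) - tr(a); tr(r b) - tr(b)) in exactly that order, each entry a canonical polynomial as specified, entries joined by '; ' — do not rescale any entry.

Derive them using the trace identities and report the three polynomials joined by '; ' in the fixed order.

tr(a b a) = tr(a) tr(b a) - tr(b)   [square of a] = x*z - y
tr(a b a b) = tr(b a) tr(b a) - tr(1)   [split at a repeated b] = z^2 - 2
tr(b^-1 a b a) = tr(a b a) tr(b) - tr(a b a b)   [inverse elimination on b] = x*y*z - y^2 - z^2 + 2
tr(a b a^2) = tr(a) tr(a b a) - tr(a b)   [square of a] = x^2*z - x*y - z
tr(b a b) = tr(b) tr(a b) - tr(a)   [square of b] = y*z - x
tr(a b a^2 b) = tr(a) tr(b a b a) - tr(b a b)   [square of a] = x*z^2 - y*z - x
tr(b^-1 a b a^2) = tr(a b a^2) tr(b) - tr(a b a^2 b)   [inverse elimination on b] = x^2*y*z - x*y^2 - x*z^2 + x
assemble the triple (tr(r) - 2; tr(r a) - x; tr(r b) - y)

x*y*z - y^2 - z^2; x^2*y*z - x*y^2 - x*z^2; x*z - 2*y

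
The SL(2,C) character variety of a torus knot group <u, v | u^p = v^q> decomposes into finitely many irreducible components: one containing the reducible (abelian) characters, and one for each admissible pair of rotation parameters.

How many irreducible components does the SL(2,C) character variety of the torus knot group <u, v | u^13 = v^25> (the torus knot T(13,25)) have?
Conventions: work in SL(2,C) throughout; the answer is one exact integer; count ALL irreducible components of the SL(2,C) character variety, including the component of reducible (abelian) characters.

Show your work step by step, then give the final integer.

In the torus knot group T(13,25), u^13 = v^25 is central, so an irreducible representation sends it to +I or -I (Schur).
On an irreducible component, tr(u) is locked at 2*cos(pi*alpha/13) for some alpha in 1..12, and tr(v) at 2*cos(pi*beta/25) for some beta in 1..24.
u^13 = (-1)^alpha I and v^25 = (-1)^beta I must agree, so alpha and beta have equal parity.
Counting: 6 odd alphas x 12 odd betas + 6 even alphas x 12 even betas = 72 + 72 = 144.
Total: 144 irreducible-character components + 1 reducible (abelian) component = 145.

145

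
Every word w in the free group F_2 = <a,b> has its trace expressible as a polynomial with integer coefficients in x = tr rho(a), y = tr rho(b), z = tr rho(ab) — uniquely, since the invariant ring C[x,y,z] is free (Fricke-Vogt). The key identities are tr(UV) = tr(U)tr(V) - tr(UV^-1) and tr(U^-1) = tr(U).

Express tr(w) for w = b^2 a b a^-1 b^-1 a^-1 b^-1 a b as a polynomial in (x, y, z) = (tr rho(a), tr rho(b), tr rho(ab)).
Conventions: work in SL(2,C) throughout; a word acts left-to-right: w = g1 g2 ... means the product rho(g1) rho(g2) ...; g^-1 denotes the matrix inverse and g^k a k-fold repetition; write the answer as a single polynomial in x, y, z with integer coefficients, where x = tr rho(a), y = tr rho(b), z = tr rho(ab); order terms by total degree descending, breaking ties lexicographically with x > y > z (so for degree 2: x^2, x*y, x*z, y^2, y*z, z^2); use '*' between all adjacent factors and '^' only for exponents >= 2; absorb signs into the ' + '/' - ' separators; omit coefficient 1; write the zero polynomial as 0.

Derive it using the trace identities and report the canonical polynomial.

trace(a b^2) = trace(b)*trace(a b) - trace(a) = y*z - x
trace(b a b^2) = trace(b)*trace(a b^2) - trace(a b) = y^2*z - x*y - z
trace(b^3 a b) = trace(b)*trace(b a b^2) - trace(b a b) = y^3*z - x*y^2 - 2*y*z + x
trace(a b a b) = trace(b a)*trace(b a) - trace(1)   [split at repeated b] = z^2 - 2
trace(a b a) = trace(a)*trace(b a) - trace(b) = x*z - y
trace(b a b a b) = trace(b)*trace(a b a b) - trace(a b a) = y*z^2 - x*z - y
trace(b^3 a b a) = trace(b)*trace(b a b a b) - trace(b a b a) = y^2*z^2 - x*y*z - y^2 - z^2 + 2
trace(b^3 a b a^-1) = trace(b^3 a b)*trace(a) - trace(b^3 a b a) = x*y^3*z - x^2*y^2 - y^2*z^2 - x*y*z + x^2 + y^2 + z^2 - 2
trace(b^2) = trace(b)*trace(b) - trace(1) = y^2 - 2
trace(a b^2 a) = trace(a)*trace(b^2 a) - trace(b^2) = x*y*z - x^2 - y^2 + 2
trace(b a b^2 a b) = trace(b)*trace(a b^2 a b) - trace(a b^2 a) = y^2*z^2 - 2*x*y*z + x^2 - 2
trace(b a b^3 a b) = trace(b)*trace(b a b^2 a b) - trace(b a b^2 a) = y^3*z^2 - 2*x*y^2*z + x^2*y - y*z^2 + x*z - y
trace(a b a b a b) = trace(b a b a)*trace(b a) - trace(a b)   [split at repeated b] = z^3 - 3*z
trace(a b a b a) = trace(a)*trace(b a b a) - trace(b a b) = x*z^2 - y*z - x
trace(b a b a b a b) = trace(b)*trace(a b a b a b) - trace(a b a b a) = y*z^3 - x*z^2 - 2*y*z + x
trace(b a b^3 a b a) = trace(b)*trace(b a b a b a b) - trace(b a b a b a) = y^2*z^3 - x*y*z^2 - 2*y^2*z - z^3 + x*y + 3*z
trace(a^-1 b a b^3 a b) = trace(b a b^3 a b)*trace(a) - trace(b a b^3 a b a) = x*y^3*z^2 - 2*x^2*y^2*z - y^2*z^3 + x^3*y + x^2*z + 2*y^2*z + z^3 - 2*x*y - 3*z
trace(a b^3 a b a^-2 b) = trace(a^-1 b a b^3 a b)*trace(a) - trace(a^-1 b a b^3 a b a) = x^2*y^3*z^2 - 2*x^3*y^2*z - x*y^2*z^3 + x^4*y - y^3*z^2 + x^3*z + 4*x*y^2*z + x*z^3 - 3*x^2*y + y*z^2 - 4*x*z + y
trace(a^-1 b^-1 a b^3 a b a^-1) = trace(a b^3 a b a^-2)*trace(b) - trace(a b^3 a b a^-2 b) = -x^2*y^3*z^2 + 2*x^3*y^2*z + x*y^4*z + x*y^2*z^3 - x^4*y - x^2*y^3 - x^3*z - 5*x*y^2*z - x*z^3 + 4*x^2*y + y^3 + 4*x*z - 3*y
trace(b^3 a b^2) = trace(b)*trace(a b^4) - trace(a b^3) = y^4*z - x*y^3 - 3*y^2*z + 2*x*y + z
trace(b a b^3 a b^2) = trace(b)*trace(b a b^3 a b) - trace(b a b^3 a) = y^4*z^2 - 2*x*y^3*z + x^2*y^2 - 2*y^2*z^2 + 2*x*y*z + z^2 - 2
trace(b a^2 b a b) = trace(a)*trace(b a b^2 a) - trace(b a b^2) = x*y*z^2 - x^2*z - y^2*z + z
trace(a b a b^3 a) = trace(b)*trace(b a^2 b a b) - trace(b a^2 b a) = x*y^2*z^2 - x^2*y*z - y^3*z - x*z^2 + 2*y*z + x
trace(b a b^3 a b^2 a) = trace(b)*trace(a b a b^3 a b) - trace(a b a b^3 a) = y^3*z^3 - 2*x*y^2*z^2 + x^2*y*z - y^3*z - y*z^3 + x*y^2 + x*z^2 + y*z - x
trace(a b^3 a b^2 a^-1 b) = trace(b a b^3 a b^2)*trace(a) - trace(b a b^3 a b^2 a) = x*y^4*z^2 - 2*x^2*y^3*z - y^3*z^3 + x^3*y^2 + x^2*y*z + y^3*z + y*z^3 - x*y^2 - y*z - x
trace(b a^-1 b^-1 a b^3 a b) = trace(a b^3 a b^2 a^-1)*trace(b) - trace(a b^3 a b^2 a^-1 b) = -x*y^4*z^2 + 2*x^2*y^3*z + y^5*z + y^3*z^3 - x^3*y^2 - x*y^4 - x^2*y*z - 4*y^3*z - y*z^3 + 3*x*y^2 + 2*y*z + x
trace(b^3 a b a b) = trace(b)*trace(b^2 a b a b) - trace(b^2 a b a) = y^3*z^2 - x*y^2*z - y^3 - 2*y*z^2 + x*z + 3*y
trace(a b a^2 b^2) = trace(a)*trace(b^2 a b a) - trace(b^2 a b) = x*y*z^2 - x^2*z - y^2*z + z
trace(a b^3 a b a) = trace(b)*trace(a b a^2 b^2) - trace(a b a^2 b) = x*y^2*z^2 - x^2*y*z - y^3*z - x*z^2 + 2*y*z + x
trace(b a b^3 a b a b) = trace(b)*trace(a b^3 a b a b) - trace(a b^3 a b a) = y^3*z^3 - 2*x*y^2*z^2 + x^2*y*z - y^3*z - y*z^3 + x*y^2 + x*z^2 + y*z - x
trace(a b a b a b a b) = trace(b a)*trace(b a b a b a) - trace(b^-1 a^-1 b^-1 a^-1)   [split at repeated b] = z^4 - 4*z^2 + 2
trace(a b a b a b a) = trace(a)*trace(b a b a b a) - trace(b a b a b) = x*z^3 - y*z^2 - 2*x*z + y
trace(a b a b a b a b^2) = trace(b)*trace(a b a b a b a b) - trace(a b a b a b a) = y*z^4 - x*z^3 - 3*y*z^2 + 2*x*z + y
trace(b a b^3 a b a b a) = trace(b)*trace(a b a b a b a b^2) - trace(a b a b a b a b) = y^2*z^4 - x*y*z^3 - 3*y^2*z^2 - z^4 + 2*x*y*z + y^2 + 4*z^2 - 2
trace(a b^3 a b a b a^-1 b) = trace(b a b^3 a b a b)*trace(a) - trace(b a b^3 a b a b a) = x*y^3*z^3 - 2*x^2*y^2*z^2 - y^2*z^4 + x^3*y*z - x*y^3*z + x^2*y^2 + x^2*z^2 + 3*y^2*z^2 + z^4 - x*y*z - x^2 - y^2 - 4*z^2 + 2
trace(b a^-1 b^-1 a b^3 a b a) = trace(a b^3 a b a b a^-1)*trace(b) - trace(a b^3 a b a b a^-1 b) = -x*y^3*z^3 + 2*x^2*y^2*z^2 + y^4*z^2 + y^2*z^4 - x^3*y*z - x^2*y^2 - x^2*z^2 - y^4 - 5*y^2*z^2 - z^4 + 2*x*y*z + x^2 + 4*y^2 + 4*z^2 - 2
trace(a^-1 b^-1 a b^3 a b a^-1 b) = trace(b a^-1 b^-1 a b^3 a b)*trace(a) - trace(b a^-1 b^-1 a b^3 a b a) = -x^2*y^4*z^2 + 2*x^3*y^3*z + x*y^5*z + 2*x*y^3*z^3 - x^4*y^2 - x^2*y^4 - 2*x^2*y^2*z^2 - y^4*z^2 - y^2*z^4 - 4*x*y^3*z - x*y*z^3 + 4*x^2*y^2 + x^2*z^2 + y^4 + 5*y^2*z^2 + z^4 - 4*y^2 - 4*z^2 + 2
trace(b^2 a b a^-1 b^-1 a^-1 b^-1 a b) = trace(a^-1 b^-1 a b^3 a b a^-1)*trace(b) - trace(a^-1 b^-1 a b^3 a b a^-1 b) = -x*y^3*z^3 + 2*x^2*y^2*z^2 + y^4*z^2 + y^2*z^4 - x^3*y*z - x*y^3*z - x^2*z^2 - 5*y^2*z^2 - z^4 + 4*x*y*z + y^2 + 4*z^2 - 2

-x*y^3*z^3 + 2*x^2*y^2*z^2 + y^4*z^2 + y^2*z^4 - x^3*y*z - x*y^3*z - x^2*z^2 - 5*y^2*z^2 - z^4 + 4*x*y*z + y^2 + 4*z^2 - 2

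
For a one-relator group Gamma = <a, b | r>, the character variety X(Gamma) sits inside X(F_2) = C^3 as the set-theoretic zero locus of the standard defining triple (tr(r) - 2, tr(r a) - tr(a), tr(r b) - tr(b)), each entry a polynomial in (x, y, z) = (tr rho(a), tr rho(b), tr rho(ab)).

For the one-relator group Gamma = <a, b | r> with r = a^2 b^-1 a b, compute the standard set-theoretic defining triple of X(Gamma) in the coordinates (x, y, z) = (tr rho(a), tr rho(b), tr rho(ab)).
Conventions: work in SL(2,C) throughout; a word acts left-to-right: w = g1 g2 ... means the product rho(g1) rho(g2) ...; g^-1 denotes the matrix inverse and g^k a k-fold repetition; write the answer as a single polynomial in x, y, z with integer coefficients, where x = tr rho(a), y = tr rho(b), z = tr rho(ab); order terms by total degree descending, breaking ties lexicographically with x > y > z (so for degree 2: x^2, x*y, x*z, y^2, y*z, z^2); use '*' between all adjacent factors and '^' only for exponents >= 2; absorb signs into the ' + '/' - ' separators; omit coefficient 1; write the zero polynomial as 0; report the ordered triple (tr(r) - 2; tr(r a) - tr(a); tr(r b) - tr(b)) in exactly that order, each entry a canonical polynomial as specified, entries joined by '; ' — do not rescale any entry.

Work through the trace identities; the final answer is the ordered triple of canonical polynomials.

x^2*y*z - x*y^2 - x*z^2 + x - 2; x^3*y*z - x^2*y^2 - x^2*z^2 - x*y*z + x^2 + y^2 + z^2 - x - 2; x^2*y^2*z - x^3*y - x*y^3 - x*y*z^2 + x^2*z + 3*x*y - y - z

next, tr(a b a) = tr(a) tr(b a) - tr(b)   [square of a] = x*z - y
tr(a b a^2) = tr(a) tr(a b a) - tr(a b)   [square of a] = x^2*z - x*y - z
tr(b a b a) = tr(b a) tr(b a) - tr(1)   [split at a repeated b] = z^2 - 2
tr(b a b) = tr(b) tr(a b) - tr(a)   [square of b] = y*z - x
tr(a b a^2 b) = tr(a) tr(b a b a) - tr(b a b)   [square of a] = x*z^2 - y*z - x
tr(a^2 b^-1 a b) = tr(a b a^2) tr(b) - tr(a b a^2 b)   [inverse elimination on b] = x^2*y*z - x*y^2 - x*z^2 + x
tr(a b a^3) = tr(a) tr(a^2 b a) - tr(a^2 b) = x^3*z - x^2*y - 2*x*z + y
next, tr(a b a^3 b) = tr(a) tr(b a b a^2) - tr(b a b a) = x^2*z^2 - x*y*z - x^2 - z^2 + 2
and tr(a^2 b^-1 a b a) = tr(a b a^3) tr(b) - tr(a b a^3 b) = x^3*y*z - x^2*y^2 - x^2*z^2 - x*y*z + x^2 + y^2 + z^2 - 2
next, tr(b^2) = tr(b) tr(b) - tr(1) = y^2 - 2
and tr(b^2 a^2) = tr(a) tr(b^2 a) - tr(b^2) = x*y*z - x^2 - y^2 + 2
next, tr(a b^2 a^2) = tr(a) tr(b^2 a^2) - tr(b^2 a) = x^2*y*z - x^3 - x*y^2 - y*z + 3*x
tr(b a b^2 a) = tr(b) tr(a b a b) - tr(a b a) = y*z^2 - x*z - y
and tr(b a b^2) = tr(b) tr(a b^2) - tr(a b) = y^2*z - x*y - z
and tr(a b^2 a^2 b) = tr(a) tr(b a b^2 a) - tr(b a b^2) = x*y*z^2 - x^2*z - y^2*z + z
next, tr(a^2 b^-1 a b^2) = tr(a b^2 a^2) tr(b) - tr(a b^2 a^2 b) = x^2*y^2*z - x^3*y - x*y^3 - x*y*z^2 + x^2*z + 3*x*y - z
assemble the triple (tr(r) - 2; tr(r a) - x; tr(r b) - y)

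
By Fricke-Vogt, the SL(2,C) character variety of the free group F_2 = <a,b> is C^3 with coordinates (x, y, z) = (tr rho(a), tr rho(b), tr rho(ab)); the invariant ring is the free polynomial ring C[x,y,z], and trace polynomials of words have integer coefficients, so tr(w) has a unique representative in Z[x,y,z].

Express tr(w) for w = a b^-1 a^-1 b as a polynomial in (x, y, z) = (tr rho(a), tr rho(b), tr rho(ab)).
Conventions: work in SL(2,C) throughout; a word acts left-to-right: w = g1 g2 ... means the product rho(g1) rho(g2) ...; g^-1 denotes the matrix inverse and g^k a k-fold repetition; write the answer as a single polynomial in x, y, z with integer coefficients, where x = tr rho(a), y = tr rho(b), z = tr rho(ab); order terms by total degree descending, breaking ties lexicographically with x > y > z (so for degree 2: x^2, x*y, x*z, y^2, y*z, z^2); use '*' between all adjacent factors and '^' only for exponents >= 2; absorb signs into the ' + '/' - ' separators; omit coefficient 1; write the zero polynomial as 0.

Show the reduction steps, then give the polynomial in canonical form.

tr(b a b) = tr(b) tr(a b) - tr(a)  (reduce the b square) = y*z - x
tr(b a b a) = tr(a b) tr(a b) - tr(1)  (split on a) = z^2 - 2
and tr(a^-1 b a b) = tr(b a b) tr(a) - tr(b a b a)  (eliminate a^-1) = x*y*z - x^2 - z^2 + 2
tr(a b^-1 a^-1 b) = tr(a^-1 b a) tr(b) - tr(a^-1 b a b)  (eliminate b^-1) = -x*y*z + x^2 + y^2 + z^2 - 2

-x*y*z + x^2 + y^2 + z^2 - 2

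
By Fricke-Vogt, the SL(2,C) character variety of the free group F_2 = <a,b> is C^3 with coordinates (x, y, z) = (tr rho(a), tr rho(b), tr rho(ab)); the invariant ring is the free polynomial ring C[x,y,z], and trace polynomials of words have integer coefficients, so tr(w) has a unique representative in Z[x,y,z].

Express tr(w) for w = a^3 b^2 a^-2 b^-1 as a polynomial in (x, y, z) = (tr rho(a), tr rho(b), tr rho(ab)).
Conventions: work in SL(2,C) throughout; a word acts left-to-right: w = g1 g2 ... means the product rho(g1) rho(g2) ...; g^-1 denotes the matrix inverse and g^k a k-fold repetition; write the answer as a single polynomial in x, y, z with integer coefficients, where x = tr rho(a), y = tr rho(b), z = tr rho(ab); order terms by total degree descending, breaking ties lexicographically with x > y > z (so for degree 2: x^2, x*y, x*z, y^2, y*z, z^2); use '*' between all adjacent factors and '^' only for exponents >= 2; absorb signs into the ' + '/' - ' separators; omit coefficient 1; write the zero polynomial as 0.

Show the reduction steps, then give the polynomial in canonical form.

tr(b^2 a) = tr(b) tr(a b) - tr(a) = y*z - x
tr(b^2) = tr(b) tr(b) - tr(1) = y^2 - 2
tr(a^2 b^2) = tr(a) tr(b^2 a) - tr(b^2) = x*y*z - x^2 - y^2 + 2
tr(a^3 b^2) = tr(a) tr(b^2 a^2) - tr(b^2 a) = x^2*y*z - x^3 - x*y^2 - y*z + 3*x
tr(a b a) = tr(a) tr(b a) - tr(b) = x*z - y
tr(a^3 b) = tr(a) tr(a b a) - tr(a b) = x^2*z - x*y - z
tr(b a^3 b^2) = tr(b) tr(a^3 b^2) - tr(a^3 b) = x^2*y^2*z - x^3*y - x*y^3 - x^2*z - y^2*z + 4*x*y + z
tr(b a b a) = tr(a b) tr(a b) - tr(1) = z^2 - 2
tr(a b a^2 b) = tr(a) tr(b a b a) - tr(b a b) = x*z^2 - y*z - x
tr(b^2 a b a^2) = tr(b) tr(a b a^2 b) - tr(a b a^2) = x*y*z^2 - x^2*z - y^2*z + z
tr(b^2 a b a) = tr(b) tr(a b a b) - tr(a b a) = y*z^2 - x*z - y
tr(b a^3 b^2 a) = tr(a) tr(b^2 a b a^2) - tr(b^2 a b a) = x^2*y*z^2 - x^3*z - x*y^2*z - y*z^2 + 2*x*z + y
tr(a^3 b^2 a^-1 b) = tr(b a^3 b^2) tr(a) - tr(b a^3 b^2 a) = x^3*y^2*z - x^4*y - x^2*y^3 - x^2*y*z^2 + 4*x^2*y + y*z^2 - x*z - y
tr(b^-1 a^3 b^2 a^-1) = tr(a^3 b^2 a^-1) tr(b) - tr(a^3 b^2 a^-1 b) = -x^3*y^2*z + x^4*y + x^2*y^3 + x^2*y*z^2 + x*y^2*z - 5*x^2*y - y^3 - y*z^2 + x*z + 3*y
tr(a^3 b^2 a^-2 b^-1) = tr(b^-1 a^3 b^2 a^-1) tr(a) - tr(b^-1 a^3 b^2) = -x^4*y^2*z + x^5*y + x^3*y^3 + x^3*y*z^2 + x^2*y^2*z - 5*x^3*y - x*y^3 - x*y*z^2 + 4*x*y + z

-x^4*y^2*z + x^5*y + x^3*y^3 + x^3*y*z^2 + x^2*y^2*z - 5*x^3*y - x*y^3 - x*y*z^2 + 4*x*y + z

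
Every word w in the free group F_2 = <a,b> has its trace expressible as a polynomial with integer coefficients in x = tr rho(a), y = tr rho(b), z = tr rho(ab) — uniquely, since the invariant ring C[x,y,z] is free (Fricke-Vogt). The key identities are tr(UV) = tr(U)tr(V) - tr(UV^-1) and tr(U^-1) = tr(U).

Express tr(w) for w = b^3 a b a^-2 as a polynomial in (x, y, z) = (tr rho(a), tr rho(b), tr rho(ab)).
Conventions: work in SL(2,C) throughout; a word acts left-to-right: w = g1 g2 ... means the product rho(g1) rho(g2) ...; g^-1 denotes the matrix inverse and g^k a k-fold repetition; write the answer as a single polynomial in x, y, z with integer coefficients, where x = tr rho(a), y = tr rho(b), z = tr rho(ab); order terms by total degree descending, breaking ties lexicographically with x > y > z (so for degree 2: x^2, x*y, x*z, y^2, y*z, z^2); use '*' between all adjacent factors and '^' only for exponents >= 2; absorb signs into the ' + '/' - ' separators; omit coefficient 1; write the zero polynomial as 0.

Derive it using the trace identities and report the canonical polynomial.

tr(a b^2) = tr(b)*tr(a b) - tr(a) = y*z - x
tr(a b^3) = tr(b)*tr(a b^2) - tr(a b) = y^2*z - x*y - z
tr(b^3 a b) = tr(b)*tr(a b^3) - tr(a b^2) = y^3*z - x*y^2 - 2*y*z + x
tr(a b a b) = tr(a b)*tr(a b) - tr(1) = z^2 - 2
tr(a b a) = tr(a)*tr(b a) - tr(b) = x*z - y
tr(a b a b^2) = tr(b)*tr(a b a b) - tr(a b a) = y*z^2 - x*z - y
tr(b^3 a b a) = tr(b)*tr(a b a b^2) - tr(a b a b) = y^2*z^2 - x*y*z - y^2 - z^2 + 2
tr(a^-1 b^3 a b) = tr(b^3 a b)*tr(a) - tr(b^3 a b a) = x*y^3*z - x^2*y^2 - y^2*z^2 - x*y*z + x^2 + y^2 + z^2 - 2
tr(b^3 a b a^-2) = tr(a^-1 b^3 a b)*tr(a) - tr(a^-1 b^3 a b a) = x^2*y^3*z - x^3*y^2 - x*y^2*z^2 - x^2*y*z - y^3*z + x^3 + 2*x*y^2 + x*z^2 + 2*y*z - 3*x

x^2*y^3*z - x^3*y^2 - x*y^2*z^2 - x^2*y*z - y^3*z + x^3 + 2*x*y^2 + x*z^2 + 2*y*z - 3*x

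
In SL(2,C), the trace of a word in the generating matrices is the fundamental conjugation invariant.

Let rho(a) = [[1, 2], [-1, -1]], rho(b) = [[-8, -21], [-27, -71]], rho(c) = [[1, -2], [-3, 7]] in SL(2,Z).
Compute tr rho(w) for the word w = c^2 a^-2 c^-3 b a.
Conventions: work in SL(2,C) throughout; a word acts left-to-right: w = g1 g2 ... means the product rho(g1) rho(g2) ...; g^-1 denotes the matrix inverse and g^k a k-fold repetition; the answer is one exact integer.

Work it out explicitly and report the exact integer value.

rho(c) = [[1, -2], [-3, 7]]
... * rho(c) = [[1, -2], [-3, 7]]  ->  [[7, -16], [-24, 55]]
... * rho(a^-1) = [[-1, -2], [1, 1]]  ->  [[-23, -30], [79, 103]]
... * rho(a^-1) = [[-1, -2], [1, 1]]  ->  [[-7, 16], [24, -55]]
... * rho(c^-1) = [[7, 2], [3, 1]]  ->  [[-1, 2], [3, -7]]
... * rho(c^-1) = [[7, 2], [3, 1]]  ->  [[-1, 0], [0, -1]]
... * rho(c^-1) = [[7, 2], [3, 1]]  ->  [[-7, -2], [-3, -1]]
... * rho(b) = [[-8, -21], [-27, -71]]  ->  [[110, 289], [51, 134]]
... * rho(a) = [[1, 2], [-1, -1]]  ->  [[-179, -69], [-83, -32]]
tr = -179 + -32 = -211

-211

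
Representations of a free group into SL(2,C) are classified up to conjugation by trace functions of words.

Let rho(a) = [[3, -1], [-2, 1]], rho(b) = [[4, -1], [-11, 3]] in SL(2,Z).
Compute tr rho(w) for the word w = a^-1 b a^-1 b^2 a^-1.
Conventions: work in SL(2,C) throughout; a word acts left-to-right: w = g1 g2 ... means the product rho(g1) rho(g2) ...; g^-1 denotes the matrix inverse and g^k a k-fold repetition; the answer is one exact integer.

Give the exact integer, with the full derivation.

rho(a^-1) = [[1, 1], [2, 3]]
... * rho(b) = [[4, -1], [-11, 3]]  ->  [[-7, 2], [-25, 7]]
... * rho(a^-1) = [[1, 1], [2, 3]]  ->  [[-3, -1], [-11, -4]]
... * rho(b) = [[4, -1], [-11, 3]]  ->  [[-1, 0], [0, -1]]
... * rho(b) = [[4, -1], [-11, 3]]  ->  [[-4, 1], [11, -3]]
... * rho(a^-1) = [[1, 1], [2, 3]]  ->  [[-2, -1], [5, 2]]
tr = -2 + 2 = 0

0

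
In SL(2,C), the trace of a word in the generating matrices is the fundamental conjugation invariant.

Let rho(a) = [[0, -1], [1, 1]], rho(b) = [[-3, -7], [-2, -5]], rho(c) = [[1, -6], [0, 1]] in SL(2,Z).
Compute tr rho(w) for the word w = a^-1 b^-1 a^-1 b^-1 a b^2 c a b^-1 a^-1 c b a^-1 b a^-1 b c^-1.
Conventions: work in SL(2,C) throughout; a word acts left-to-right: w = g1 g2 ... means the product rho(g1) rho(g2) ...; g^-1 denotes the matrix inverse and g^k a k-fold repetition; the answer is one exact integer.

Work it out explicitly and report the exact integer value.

rho(a^-1) = [[1, 1], [-1, 0]]
... * rho(b^-1) = [[-5, 7], [2, -3]]  ->  [[-3, 4], [5, -7]]
... * rho(a^-1) = [[1, 1], [-1, 0]]  ->  [[-7, -3], [12, 5]]
... * rho(b^-1) = [[-5, 7], [2, -3]]  ->  [[29, -40], [-50, 69]]
... * rho(a) = [[0, -1], [1, 1]]  ->  [[-40, -69], [69, 119]]
... * rho(b) = [[-3, -7], [-2, -5]]  ->  [[258, 625], [-445, -1078]]
... * rho(b) = [[-3, -7], [-2, -5]]  ->  [[-2024, -4931], [3491, 8505]]
... * rho(c) = [[1, -6], [0, 1]]  ->  [[-2024, 7213], [3491, -12441]]
... * rho(a) = [[0, -1], [1, 1]]  ->  [[7213, 9237], [-12441, -15932]]
... * rho(b^-1) = [[-5, 7], [2, -3]]  ->  [[-17591, 22780], [30341, -39291]]
... * rho(a^-1) = [[1, 1], [-1, 0]]  ->  [[-40371, -17591], [69632, 30341]]
... * rho(c) = [[1, -6], [0, 1]]  ->  [[-40371, 224635], [69632, -387451]]
... * rho(b) = [[-3, -7], [-2, -5]]  ->  [[-328157, -840578], [566006, 1449831]]
... * rho(a^-1) = [[1, 1], [-1, 0]]  ->  [[512421, -328157], [-883825, 566006]]
... * rho(b) = [[-3, -7], [-2, -5]]  ->  [[-880949, -1946162], [1519463, 3356745]]
... * rho(a^-1) = [[1, 1], [-1, 0]]  ->  [[1065213, -880949], [-1837282, 1519463]]
... * rho(b) = [[-3, -7], [-2, -5]]  ->  [[-1433741, -3051746], [2472920, 5263659]]
... * rho(c^-1) = [[1, 6], [0, 1]]  ->  [[-1433741, -11654192], [2472920, 20101179]]
tr = -1433741 + 20101179 = 18667438

18667438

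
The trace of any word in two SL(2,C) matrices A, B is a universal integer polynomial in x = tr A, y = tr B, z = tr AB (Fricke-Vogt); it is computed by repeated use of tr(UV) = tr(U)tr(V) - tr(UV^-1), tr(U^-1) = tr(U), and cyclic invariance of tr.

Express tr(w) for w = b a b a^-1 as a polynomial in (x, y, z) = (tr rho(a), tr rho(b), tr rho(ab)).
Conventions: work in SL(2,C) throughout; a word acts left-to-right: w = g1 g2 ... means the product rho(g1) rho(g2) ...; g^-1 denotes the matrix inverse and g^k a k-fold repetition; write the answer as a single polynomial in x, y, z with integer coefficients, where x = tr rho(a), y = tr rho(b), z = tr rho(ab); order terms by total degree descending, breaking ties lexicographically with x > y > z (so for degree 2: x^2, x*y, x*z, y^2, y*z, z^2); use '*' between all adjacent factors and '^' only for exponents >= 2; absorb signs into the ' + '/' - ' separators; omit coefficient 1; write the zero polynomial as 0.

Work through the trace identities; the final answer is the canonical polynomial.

x*y*z - x^2 - z^2 + 2

reduce: tr(b a b) = tr(b) * tr(a b) - tr(a) = y*z - x
so tr(b a b a) = tr(b a) * tr(b a) - tr(1)   [split at repeated b] = z^2 - 2
tr(b a b a^-1) = tr(b a b) * tr(a) - tr(b a b a) = x*y*z - x^2 - z^2 + 2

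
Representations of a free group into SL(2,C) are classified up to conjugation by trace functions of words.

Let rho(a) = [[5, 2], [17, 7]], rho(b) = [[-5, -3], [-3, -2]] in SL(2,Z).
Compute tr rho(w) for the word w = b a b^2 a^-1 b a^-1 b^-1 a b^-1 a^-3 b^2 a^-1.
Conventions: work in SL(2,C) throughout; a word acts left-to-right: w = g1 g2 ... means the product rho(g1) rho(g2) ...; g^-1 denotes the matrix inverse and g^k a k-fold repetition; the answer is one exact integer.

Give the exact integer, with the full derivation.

2001028055951

rho(b) = [[-5, -3], [-3, -2]]
... * rho(a) = [[5, 2], [17, 7]]  ->  [[-76, -31], [-49, -20]]
... * rho(b) = [[-5, -3], [-3, -2]]  ->  [[473, 290], [305, 187]]
... * rho(b) = [[-5, -3], [-3, -2]]  ->  [[-3235, -1999], [-2086, -1289]]
... * rho(a^-1) = [[7, -2], [-17, 5]]  ->  [[11338, -3525], [7311, -2273]]
... * rho(b) = [[-5, -3], [-3, -2]]  ->  [[-46115, -26964], [-29736, -17387]]
... * rho(a^-1) = [[7, -2], [-17, 5]]  ->  [[135583, -42590], [87427, -27463]]
... * rho(b^-1) = [[-2, 3], [3, -5]]  ->  [[-398936, 619699], [-257243, 399596]]
... * rho(a) = [[5, 2], [17, 7]]  ->  [[8540203, 3540021], [5506917, 2282686]]
... * rho(b^-1) = [[-2, 3], [3, -5]]  ->  [[-6460343, 7920504], [-4165776, 5107321]]
... * rho(a^-1) = [[7, -2], [-17, 5]]  ->  [[-179870969, 52523206], [-115984889, 33868157]]
... * rho(a^-1) = [[7, -2], [-17, 5]]  ->  [[-2151991285, 622357968], [-1387652892, 401310563]]
... * rho(a^-1) = [[7, -2], [-17, 5]]  ->  [[-25644024451, 7415772410], [-16535849815, 4781858599]]
... * rho(b) = [[-5, -3], [-3, -2]]  ->  [[105972805025, 62100528533], [68333673278, 40043832247]]
... * rho(b) = [[-5, -3], [-3, -2]]  ->  [[-716165610724, -442119472141], [-461799863131, -285088684328]]
... * rho(a^-1) = [[7, -2], [-17, 5]]  ->  [[2502871751329, -778266139257], [1613908591659, -501843695378]]
tr = 2502871751329 + -501843695378 = 2001028055951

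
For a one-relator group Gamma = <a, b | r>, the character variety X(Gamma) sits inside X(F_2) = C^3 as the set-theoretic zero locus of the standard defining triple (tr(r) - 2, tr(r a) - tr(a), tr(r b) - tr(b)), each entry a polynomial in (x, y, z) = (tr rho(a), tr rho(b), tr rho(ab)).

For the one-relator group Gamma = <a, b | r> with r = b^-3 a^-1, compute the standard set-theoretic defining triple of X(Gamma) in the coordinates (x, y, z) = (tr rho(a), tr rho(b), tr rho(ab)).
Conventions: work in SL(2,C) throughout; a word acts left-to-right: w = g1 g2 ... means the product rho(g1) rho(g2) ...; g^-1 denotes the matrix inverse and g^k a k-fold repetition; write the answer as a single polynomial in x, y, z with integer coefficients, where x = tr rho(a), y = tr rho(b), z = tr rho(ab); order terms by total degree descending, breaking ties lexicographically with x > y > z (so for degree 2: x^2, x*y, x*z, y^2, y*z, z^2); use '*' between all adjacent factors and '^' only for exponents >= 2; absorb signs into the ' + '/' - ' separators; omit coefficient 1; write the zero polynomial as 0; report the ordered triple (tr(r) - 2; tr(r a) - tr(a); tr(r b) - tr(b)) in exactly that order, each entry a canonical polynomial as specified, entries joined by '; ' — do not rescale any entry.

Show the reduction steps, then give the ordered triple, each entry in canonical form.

y^2*z - x*y - z - 2; y^3 - x - 3*y; y*z - x - y

trace(a^-1) = trace(a) = x
use: trace(a^-1 b) = trace(b) trace(a) - trace(b a) = x*y - z
trace(b^-1 a^-1) = trace(a^-1) trace(b) - trace(a^-1 b) = z
use: trace(b^-1 a^-1 b^-1) = trace(b^-1 a^-1) trace(b) - trace(b^-1 a^-1 b) = y*z - x
trace(b^-3 a^-1) = trace(b^-1 a^-1 b^-1) trace(b) - trace(b^-1 a^-1) = y^2*z - x*y - z
trace(b^-2) = trace(b^-1) trace(b) - trace(1) = y^2 - 2
apply: trace(b^-3) = trace(b^-2) trace(b) - trace(b^-1) = y^3 - 3*y
assemble the triple (trace(r) - 2; trace(r a) - x; trace(r b) - y)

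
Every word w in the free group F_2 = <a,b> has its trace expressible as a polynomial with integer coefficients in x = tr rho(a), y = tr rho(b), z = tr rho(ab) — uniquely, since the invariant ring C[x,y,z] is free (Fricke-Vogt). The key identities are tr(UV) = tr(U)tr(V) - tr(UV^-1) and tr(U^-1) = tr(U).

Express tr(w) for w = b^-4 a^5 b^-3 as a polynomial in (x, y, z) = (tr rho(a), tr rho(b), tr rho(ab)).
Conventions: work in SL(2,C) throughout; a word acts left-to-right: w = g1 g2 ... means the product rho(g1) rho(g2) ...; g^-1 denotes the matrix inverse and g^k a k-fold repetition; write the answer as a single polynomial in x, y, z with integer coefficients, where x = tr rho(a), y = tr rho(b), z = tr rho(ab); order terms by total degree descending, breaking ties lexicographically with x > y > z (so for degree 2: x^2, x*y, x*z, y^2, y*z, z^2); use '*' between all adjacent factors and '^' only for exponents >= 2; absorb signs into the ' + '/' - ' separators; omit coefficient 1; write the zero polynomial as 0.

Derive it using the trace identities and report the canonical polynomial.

use: trace(a^2) = trace(a)*trace(a) - trace(1) = x^2 - 2
trace(a^3) = trace(a)*trace(a^2) - trace(a) = x^3 - 3*x
trace(a^4) = trace(a)*trace(a^3) - trace(a^2) = x^4 - 4*x^2 + 2
trace(a^5) = trace(a)*trace(a^4) - trace(a^3) = x^5 - 5*x^3 + 5*x
trace(a b a) = trace(a)*trace(b a) - trace(b) = x*z - y
trace(b a^3) = trace(a)*trace(a b a) - trace(a b) = x^2*z - x*y - z
apply: trace(a^3 b a) = trace(a)*trace(b a^3) - trace(b a^2) = x^3*z - x^2*y - 2*x*z + y
use: trace(a^5 b) = trace(a)*trace(a^3 b a) - trace(a^3 b) = x^4*z - x^3*y - 3*x^2*z + 2*x*y + z
apply: trace(b^-1 a^5) = trace(a^5)*trace(b) - trace(a^5 b) = x^5*y - x^4*z - 4*x^3*y + 3*x^2*z + 3*x*y - z
trace(b^-2 a^5) = trace(b^-1 a^5)*trace(b) - trace(b^-1 a^5 b) = x^5*y^2 - x^4*y*z - x^5 - 4*x^3*y^2 + 3*x^2*y*z + 5*x^3 + 3*x*y^2 - y*z - 5*x
trace(b^-3 a^5) = trace(b^-2 a^5)*trace(b) - trace(b^-2 a^5 b) = x^5*y^3 - x^4*y^2*z - 2*x^5*y - 4*x^3*y^3 + x^4*z + 3*x^2*y^2*z + 9*x^3*y + 3*x*y^3 - 3*x^2*z - y^2*z - 8*x*y + z
apply: trace(b^-1 a^5 b^-3) = trace(b^-3 a^5)*trace(b) - trace(b^-3 a^5 b) = x^5*y^4 - x^4*y^3*z - 3*x^5*y^2 - 4*x^3*y^4 + 2*x^4*y*z + 3*x^2*y^3*z + x^5 + 13*x^3*y^2 + 3*x*y^4 - 6*x^2*y*z - y^3*z - 5*x^3 - 11*x*y^2 + 2*y*z + 5*x
use: trace(b^-4 a^5 b^-1) = trace(b^-1 a^5 b^-3)*trace(b) - trace(b^-1 a^5 b^-2) = x^5*y^5 - x^4*y^4*z - 4*x^5*y^3 - 4*x^3*y^5 + 3*x^4*y^2*z + 3*x^2*y^4*z + 3*x^5*y + 17*x^3*y^3 + 3*x*y^5 - x^4*z - 9*x^2*y^2*z - y^4*z - 14*x^3*y - 14*x*y^3 + 3*x^2*z + 3*y^2*z + 13*x*y - z
use: trace(b^-2 a^5 b^-4) = trace(b^-4 a^5 b^-1)*trace(b) - trace(b^-4 a^5) = x^5*y^6 - x^4*y^5*z - 5*x^5*y^4 - 4*x^3*y^6 + 4*x^4*y^3*z + 3*x^2*y^5*z + 6*x^5*y^2 + 21*x^3*y^4 + 3*x*y^6 - 3*x^4*y*z - 12*x^2*y^3*z - y^5*z - x^5 - 27*x^3*y^2 - 17*x*y^4 + 9*x^2*y*z + 4*y^3*z + 5*x^3 + 24*x*y^2 - 3*y*z - 5*x
apply: trace(b^-4 a^5 b^-3) = trace(b^-2 a^5 b^-4)*trace(b) - trace(b^-2 a^5 b^-3) = x^5*y^7 - x^4*y^6*z - 6*x^5*y^5 - 4*x^3*y^7 + 5*x^4*y^4*z + 3*x^2*y^6*z + 10*x^5*y^3 + 25*x^3*y^5 + 3*x*y^7 - 6*x^4*y^2*z - 15*x^2*y^4*z - y^6*z - 4*x^5*y - 44*x^3*y^3 - 20*x*y^5 + x^4*z + 18*x^2*y^2*z + 5*y^4*z + 19*x^3*y + 38*x*y^3 - 3*x^2*z - 6*y^2*z - 18*x*y + z

x^5*y^7 - x^4*y^6*z - 6*x^5*y^5 - 4*x^3*y^7 + 5*x^4*y^4*z + 3*x^2*y^6*z + 10*x^5*y^3 + 25*x^3*y^5 + 3*x*y^7 - 6*x^4*y^2*z - 15*x^2*y^4*z - y^6*z - 4*x^5*y - 44*x^3*y^3 - 20*x*y^5 + x^4*z + 18*x^2*y^2*z + 5*y^4*z + 19*x^3*y + 38*x*y^3 - 3*x^2*z - 6*y^2*z - 18*x*y + z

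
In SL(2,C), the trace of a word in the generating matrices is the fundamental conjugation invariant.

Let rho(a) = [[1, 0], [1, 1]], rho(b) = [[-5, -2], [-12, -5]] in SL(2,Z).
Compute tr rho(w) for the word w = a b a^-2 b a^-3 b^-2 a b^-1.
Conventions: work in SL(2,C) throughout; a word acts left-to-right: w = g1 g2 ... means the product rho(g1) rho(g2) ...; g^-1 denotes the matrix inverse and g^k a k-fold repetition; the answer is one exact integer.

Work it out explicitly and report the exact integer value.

-5648

rho(a) = [[1, 0], [1, 1]]
... * rho(b) = [[-5, -2], [-12, -5]]  ->  [[-5, -2], [-17, -7]]
... * rho(a^-1) = [[1, 0], [-1, 1]]  ->  [[-3, -2], [-10, -7]]
... * rho(a^-1) = [[1, 0], [-1, 1]]  ->  [[-1, -2], [-3, -7]]
... * rho(b) = [[-5, -2], [-12, -5]]  ->  [[29, 12], [99, 41]]
... * rho(a^-1) = [[1, 0], [-1, 1]]  ->  [[17, 12], [58, 41]]
... * rho(a^-1) = [[1, 0], [-1, 1]]  ->  [[5, 12], [17, 41]]
... * rho(a^-1) = [[1, 0], [-1, 1]]  ->  [[-7, 12], [-24, 41]]
... * rho(b^-1) = [[-5, 2], [12, -5]]  ->  [[179, -74], [612, -253]]
... * rho(b^-1) = [[-5, 2], [12, -5]]  ->  [[-1783, 728], [-6096, 2489]]
... * rho(a) = [[1, 0], [1, 1]]  ->  [[-1055, 728], [-3607, 2489]]
... * rho(b^-1) = [[-5, 2], [12, -5]]  ->  [[14011, -5750], [47903, -19659]]
tr = 14011 + -19659 = -5648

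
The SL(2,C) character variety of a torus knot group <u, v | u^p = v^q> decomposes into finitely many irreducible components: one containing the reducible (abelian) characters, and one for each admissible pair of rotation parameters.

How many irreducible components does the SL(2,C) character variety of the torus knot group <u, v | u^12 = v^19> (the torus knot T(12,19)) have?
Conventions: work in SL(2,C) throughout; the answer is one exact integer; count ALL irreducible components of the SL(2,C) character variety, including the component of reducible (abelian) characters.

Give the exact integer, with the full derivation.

100

In the torus knot group T(12,19), u^12 = v^19 is central, so an irreducible representation sends it to +I or -I (Schur).
So on each irreducible component the traces are pinned: tr(u) = 2*cos(pi*alpha/12) with 1 <= alpha <= 11, tr(v) = 2*cos(pi*beta/19) with 1 <= beta <= 18.
The two central values (-1)^alpha I and (-1)^beta I must be the same matrix, so alpha and beta share a parity.
Counting: 6 odd alphas x 9 odd betas + 5 even alphas x 9 even betas = 54 + 45 = 99.
components with irreducible characters: 99; plus the single component of reducible (abelian) characters: total 100.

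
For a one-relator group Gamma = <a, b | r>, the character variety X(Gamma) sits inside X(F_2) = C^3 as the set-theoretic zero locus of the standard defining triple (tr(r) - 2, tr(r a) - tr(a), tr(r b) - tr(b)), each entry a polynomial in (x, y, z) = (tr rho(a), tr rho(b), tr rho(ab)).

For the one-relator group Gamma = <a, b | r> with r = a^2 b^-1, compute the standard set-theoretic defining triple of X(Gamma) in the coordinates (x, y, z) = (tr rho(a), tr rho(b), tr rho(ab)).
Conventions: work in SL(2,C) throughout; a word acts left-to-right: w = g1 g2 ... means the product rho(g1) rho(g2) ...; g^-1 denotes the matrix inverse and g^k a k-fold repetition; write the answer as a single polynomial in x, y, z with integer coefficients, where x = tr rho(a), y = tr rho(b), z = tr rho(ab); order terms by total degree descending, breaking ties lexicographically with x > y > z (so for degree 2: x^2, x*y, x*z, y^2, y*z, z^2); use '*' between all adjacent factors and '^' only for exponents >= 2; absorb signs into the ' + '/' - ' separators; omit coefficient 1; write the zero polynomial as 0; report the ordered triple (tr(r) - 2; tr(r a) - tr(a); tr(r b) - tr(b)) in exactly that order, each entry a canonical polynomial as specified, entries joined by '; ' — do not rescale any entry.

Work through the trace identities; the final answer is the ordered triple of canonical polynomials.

tr(a^2) = tr(a)*tr(a) - tr(1)   [square of a] = x^2 - 2
tr(a^2 b) = tr(a)*tr(b a) - tr(b)   [square of a] = x*z - y
tr(a^2 b^-1) = tr(a^2)*tr(b) - tr(a^2 b)   [inverse elimination on b] = x^2*y - x*z - y
tr(a^3) = tr(a)*tr(a^2) - tr(a)  (reduce the a square) = x^3 - 3*x
tr(a^3 b) = tr(a)*tr(a b a) - tr(a b)  (reduce the a square) = x^2*z - x*y - z
tr(a^2 b^-1 a) = tr(a^3)*tr(b) - tr(a^3 b)  (eliminate b^-1) = x^3*y - x^2*z - 2*x*y + z
assemble the triple (tr(r) - 2; tr(r a) - x; tr(r b) - y)

x^2*y - x*z - y - 2; x^3*y - x^2*z - 2*x*y - x + z; x^2 - y - 2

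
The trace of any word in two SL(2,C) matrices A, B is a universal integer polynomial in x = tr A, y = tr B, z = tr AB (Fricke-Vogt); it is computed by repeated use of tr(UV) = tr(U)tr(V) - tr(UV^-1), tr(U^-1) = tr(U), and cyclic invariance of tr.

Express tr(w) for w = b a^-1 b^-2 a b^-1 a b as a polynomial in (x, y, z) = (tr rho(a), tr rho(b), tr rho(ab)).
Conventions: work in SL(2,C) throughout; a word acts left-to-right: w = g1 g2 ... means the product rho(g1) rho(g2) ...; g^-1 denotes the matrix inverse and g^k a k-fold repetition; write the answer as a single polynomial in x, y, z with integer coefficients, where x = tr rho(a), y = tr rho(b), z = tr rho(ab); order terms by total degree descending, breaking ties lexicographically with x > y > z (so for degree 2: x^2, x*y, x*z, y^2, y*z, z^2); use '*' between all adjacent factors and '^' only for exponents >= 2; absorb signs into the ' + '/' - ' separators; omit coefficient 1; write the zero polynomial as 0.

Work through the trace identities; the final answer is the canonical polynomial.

-x^2*y^4*z + x^3*y^3 + x*y^5 + 2*x*y^3*z^2 - x^2*y^2*z - y^4*z - y^2*z^3 - 4*x*y^3 + 4*y^2*z + x*y - z

tr(a^2) = tr(a)*tr(a) - tr(1)  (reduce the a square) = x^2 - 2
tr(a^2 b) = tr(a)*tr(b a) - tr(b)  (reduce the a square) = x*z - y
tr(a b^-1 a) = tr(a^2)*tr(b) - tr(a^2 b)  (eliminate b^-1) = x^2*y - x*z - y
tr(b^2 a) = tr(b)*tr(a b) - tr(a)  (reduce the b square) = y*z - x
tr(b^2) = tr(b)*tr(b) - tr(1)  (reduce the b square) = y^2 - 2
tr(b^2 a^2) = tr(a)*tr(b^2 a) - tr(b^2)  (reduce the a square) = x*y*z - x^2 - y^2 + 2
tr(a b^2 a^2) = tr(a)*tr(b^2 a^2) - tr(b^2 a)  (reduce the a square) = x^2*y*z - x^3 - x*y^2 - y*z + 3*x
tr(b a b a) = tr(b a)*tr(b a) - tr(1)  (split on b) = z^2 - 2
tr(a^2 b a b) = tr(a)*tr(b a b a) - tr(b a b)  (reduce the a square) = x*z^2 - y*z - x
tr(a^2 b a) = tr(a)*tr(a b a) - tr(a b)  (reduce the a square) = x^2*z - x*y - z
tr(a b^2 a^2 b) = tr(b)*tr(a^2 b a b) - tr(a^2 b a)  (reduce the b square) = x*y*z^2 - x^2*z - y^2*z + z
tr(a b^-1 a b^2 a) = tr(a b^2 a^2)*tr(b) - tr(a b^2 a^2 b)  (eliminate b^-1) = x^2*y^2*z - x^3*y - x*y^3 - x*y*z^2 + x^2*z + 3*x*y - z
tr(b^2 a b a) = tr(b)*tr(a b a b) - tr(a b a)  (reduce the b square) = y*z^2 - x*z - y
tr(b^2 a b) = tr(b)*tr(a b^2) - tr(a b)  (reduce the b square) = y^2*z - x*y - z
tr(a b^2 a b a) = tr(a)*tr(b^2 a b a) - tr(b^2 a b)  (reduce the a square) = x*y*z^2 - x^2*z - y^2*z + z
tr(a b a b a b) = tr(a b)*tr(a b a b) - tr(a^-1 b^-1)  (split on a) = z^3 - 3*z
tr(a b^2 a b a b) = tr(b)*tr(a b a b a b) - tr(a b a b a)  (reduce the b square) = y*z^3 - x*z^2 - 2*y*z + x
tr(a b^-1 a b^2 a b) = tr(a b^2 a b a)*tr(b) - tr(a b^2 a b a b)  (eliminate b^-1) = x*y^2*z^2 - x^2*y*z - y^3*z - y*z^3 + x*z^2 + 3*y*z - x
tr(b^-1 a b^-1 a b^2 a) = tr(a b^-1 a b^2 a)*tr(b) - tr(a b^-1 a b^2 a b)  (eliminate b^-1) = x^2*y^3*z - x^3*y^2 - x*y^4 - 2*x*y^2*z^2 + 2*x^2*y*z + y^3*z + y*z^3 + 3*x*y^2 - x*z^2 - 4*y*z + x
tr(b^-2 a b^-1 a b^2 a) = tr(b^-1 a b^-1 a b^2 a)*tr(b) - tr(b^-1 a b^-1 a b^2 a b)  (eliminate b^-1) = x^2*y^4*z - x^3*y^3 - x*y^5 - 2*x*y^3*z^2 + x^2*y^2*z + y^4*z + y^2*z^3 + x^3*y + 4*x*y^3 - x^2*z - 4*y^2*z - 2*x*y + z
tr(b a^-1 b^-2 a b^-1 a b) = tr(b^-2 a b^-1 a b^2)*tr(a) - tr(b^-2 a b^-1 a b^2 a)  (eliminate a^-1) = -x^2*y^4*z + x^3*y^3 + x*y^5 + 2*x*y^3*z^2 - x^2*y^2*z - y^4*z - y^2*z^3 - 4*x*y^3 + 4*y^2*z + x*y - z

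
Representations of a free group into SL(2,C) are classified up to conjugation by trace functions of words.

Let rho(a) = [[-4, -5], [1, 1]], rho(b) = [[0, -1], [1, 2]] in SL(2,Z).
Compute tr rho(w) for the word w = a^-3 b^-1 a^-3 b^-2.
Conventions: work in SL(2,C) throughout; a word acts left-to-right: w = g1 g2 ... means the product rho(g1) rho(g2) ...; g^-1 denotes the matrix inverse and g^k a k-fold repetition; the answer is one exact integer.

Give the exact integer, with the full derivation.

882

rho(a^-1) = [[1, 5], [-1, -4]]
... * rho(a^-1) = [[1, 5], [-1, -4]]  ->  [[-4, -15], [3, 11]]
... * rho(a^-1) = [[1, 5], [-1, -4]]  ->  [[11, 40], [-8, -29]]
... * rho(b^-1) = [[2, 1], [-1, 0]]  ->  [[-18, 11], [13, -8]]
... * rho(a^-1) = [[1, 5], [-1, -4]]  ->  [[-29, -134], [21, 97]]
... * rho(a^-1) = [[1, 5], [-1, -4]]  ->  [[105, 391], [-76, -283]]
... * rho(a^-1) = [[1, 5], [-1, -4]]  ->  [[-286, -1039], [207, 752]]
... * rho(b^-1) = [[2, 1], [-1, 0]]  ->  [[467, -286], [-338, 207]]
... * rho(b^-1) = [[2, 1], [-1, 0]]  ->  [[1220, 467], [-883, -338]]
tr = 1220 + -338 = 882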